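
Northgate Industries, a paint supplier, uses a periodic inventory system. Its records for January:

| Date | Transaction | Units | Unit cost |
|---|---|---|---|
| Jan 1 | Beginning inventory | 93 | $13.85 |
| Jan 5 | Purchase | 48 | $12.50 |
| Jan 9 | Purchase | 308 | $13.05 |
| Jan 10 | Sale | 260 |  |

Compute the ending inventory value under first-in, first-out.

Ending inventory = $2,466.45

Jan 10, 260 sold [FIFO — oldest first]: 93 @ $13.85 + 48 @ $12.50 + 119 @ $13.05 = $3,441.00
Ending inventory: 189 @ $13.05 = $2,466.45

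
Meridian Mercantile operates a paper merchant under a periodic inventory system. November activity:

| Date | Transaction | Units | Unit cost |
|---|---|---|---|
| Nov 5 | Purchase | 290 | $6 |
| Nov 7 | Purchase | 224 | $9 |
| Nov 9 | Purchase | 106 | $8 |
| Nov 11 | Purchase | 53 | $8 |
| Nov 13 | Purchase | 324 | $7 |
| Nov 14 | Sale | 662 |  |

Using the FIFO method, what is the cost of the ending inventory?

Nov 14, 662 sold [FIFO — oldest first]: 290 @ $6 + 224 @ $9 + 106 @ $8 + 42 @ $8 = $4,940
Ending inventory: 11 @ $8 + 324 @ $7 = $2,356

Ending inventory = $2,356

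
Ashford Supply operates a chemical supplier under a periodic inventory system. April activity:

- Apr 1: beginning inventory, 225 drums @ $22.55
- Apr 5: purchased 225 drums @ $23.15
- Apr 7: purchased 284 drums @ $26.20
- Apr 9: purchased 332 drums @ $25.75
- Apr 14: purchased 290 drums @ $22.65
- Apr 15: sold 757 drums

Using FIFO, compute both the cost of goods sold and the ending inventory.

COGS = $18,315.55; ending inventory = $14,525.25

Apr 15, 757 sold [FIFO — oldest first]: 225 @ $22.55 + 225 @ $23.15 + 284 @ $26.20 + 23 @ $25.75 = $18,315.55
Ending inventory: 309 @ $25.75 + 290 @ $22.65 = $14,525.25
Check: goods available $32,840.80 = COGS $18,315.55 + ending $14,525.25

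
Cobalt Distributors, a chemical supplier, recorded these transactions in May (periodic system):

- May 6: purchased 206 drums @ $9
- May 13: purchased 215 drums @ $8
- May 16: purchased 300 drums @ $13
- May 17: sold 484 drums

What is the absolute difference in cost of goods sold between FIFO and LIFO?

$979

FIFO COGS: 206 @ $9 + 215 @ $8 + 63 @ $13 = $4,393
LIFO COGS: 300 @ $13 + 184 @ $8 = $5,372
Difference = |$4,393 − $5,372| = $979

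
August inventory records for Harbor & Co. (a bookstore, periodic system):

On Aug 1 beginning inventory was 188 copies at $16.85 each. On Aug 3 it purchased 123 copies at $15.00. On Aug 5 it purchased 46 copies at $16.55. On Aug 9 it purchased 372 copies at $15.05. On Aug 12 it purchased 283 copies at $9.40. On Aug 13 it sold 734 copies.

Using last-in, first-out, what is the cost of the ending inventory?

Aug 13, 734 sold [LIFO — newest first]: 283 @ $9.40 + 372 @ $15.05 + 46 @ $16.55 + 33 @ $15.00 = $9,515.10
Ending inventory: 188 @ $16.85 + 90 @ $15.00 = $4,517.80

Ending inventory = $4,517.80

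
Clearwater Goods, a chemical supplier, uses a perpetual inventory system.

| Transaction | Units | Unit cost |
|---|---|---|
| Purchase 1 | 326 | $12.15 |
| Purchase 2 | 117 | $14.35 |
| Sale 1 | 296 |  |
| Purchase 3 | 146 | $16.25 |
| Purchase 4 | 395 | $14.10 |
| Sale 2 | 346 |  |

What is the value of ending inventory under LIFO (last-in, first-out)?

Sale 1 (296) [LIFO — newest first]: 117 @ $14.35 + 179 @ $12.15 = $3,853.80
Sale 2 (346) [LIFO — newest first]: 346 @ $14.10 = $4,878.60
Total COGS = $3,853.80 + $4,878.60 = $8,732.40
Ending inventory: 147 @ $12.15 + 146 @ $16.25 + 49 @ $14.10 = $4,849.45
Check: goods available $13,581.85 = COGS $8,732.40 + ending $4,849.45

Ending inventory = $4,849.45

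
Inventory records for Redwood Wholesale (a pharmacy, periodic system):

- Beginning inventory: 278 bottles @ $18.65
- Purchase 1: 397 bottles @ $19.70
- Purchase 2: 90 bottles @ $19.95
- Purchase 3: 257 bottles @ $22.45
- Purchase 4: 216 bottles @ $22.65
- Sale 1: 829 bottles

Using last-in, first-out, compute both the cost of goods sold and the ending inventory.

COGS = $17,697.75; ending inventory = $7,765.40

Sale 1 (829) [LIFO — newest first]: 216 @ $22.65 + 257 @ $22.45 + 90 @ $19.95 + 266 @ $19.70 = $17,697.75
Ending inventory: 278 @ $18.65 + 131 @ $19.70 = $7,765.40
Check: goods available $25,463.15 = COGS $17,697.75 + ending $7,765.40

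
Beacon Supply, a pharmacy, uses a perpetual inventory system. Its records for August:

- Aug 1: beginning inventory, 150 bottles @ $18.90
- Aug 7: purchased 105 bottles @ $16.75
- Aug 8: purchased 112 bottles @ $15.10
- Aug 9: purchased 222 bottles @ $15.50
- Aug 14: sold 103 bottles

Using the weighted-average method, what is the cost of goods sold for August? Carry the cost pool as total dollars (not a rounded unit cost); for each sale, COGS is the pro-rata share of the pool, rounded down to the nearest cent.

COGS = $1,700.80

After Aug 1: 150 on hand, pool $2,835.00 (≈ $18.9000 each)
After Aug 7: 255 on hand, pool $4,593.75 (≈ $18.0147 each)
After Aug 8: 367 on hand, pool $6,284.95 (≈ $17.1252 each)
After Aug 9: 589 on hand, pool $9,725.95 (≈ $16.5126 each)
Aug 14, sell 103: 103/589 × $9,725.95 → $1,700.80
Ending inventory (cost pool remaining) = $8,025.15
Check: goods available $9,725.95 = COGS $1,700.80 + ending $8,025.15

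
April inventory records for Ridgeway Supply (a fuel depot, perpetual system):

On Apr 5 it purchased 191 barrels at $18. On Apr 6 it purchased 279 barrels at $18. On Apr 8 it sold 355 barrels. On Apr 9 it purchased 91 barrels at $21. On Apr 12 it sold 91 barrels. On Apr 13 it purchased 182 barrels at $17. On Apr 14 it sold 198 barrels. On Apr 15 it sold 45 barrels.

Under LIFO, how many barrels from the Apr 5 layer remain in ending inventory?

Apr 8, 355 sold [LIFO — newest first]: 279 @ $18 + 76 @ $18 = $6,390
Apr 12, 91 sold [LIFO — newest first]: 91 @ $21 = $1,911
Apr 14, 198 sold [LIFO — newest first]: 182 @ $17 + 16 @ $18 = $3,382
Apr 15, 45 sold [LIFO — newest first]: 45 @ $18 = $810
Total COGS = $6,390 + $1,911 + $3,382 + $810 = $12,493
Ending inventory: 54 @ $18 = $972

54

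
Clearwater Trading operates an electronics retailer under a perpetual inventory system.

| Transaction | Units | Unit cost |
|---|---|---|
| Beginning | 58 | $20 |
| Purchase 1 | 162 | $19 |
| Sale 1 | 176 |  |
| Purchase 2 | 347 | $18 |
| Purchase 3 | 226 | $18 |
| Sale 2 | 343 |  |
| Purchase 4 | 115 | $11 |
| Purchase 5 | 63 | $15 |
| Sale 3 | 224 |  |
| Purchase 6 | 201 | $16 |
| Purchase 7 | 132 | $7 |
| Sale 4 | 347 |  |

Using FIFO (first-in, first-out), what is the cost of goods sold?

Sale 1 (176) [FIFO — oldest first]: 58 @ $20 + 118 @ $19 = $3,402
Sale 2 (343) [FIFO — oldest first]: 44 @ $19 + 299 @ $18 = $6,218
Sale 3 (224) [FIFO — oldest first]: 48 @ $18 + 176 @ $18 = $4,032
Sale 4 (347) [FIFO — oldest first]: 50 @ $18 + 115 @ $11 + 63 @ $15 + 119 @ $16 = $5,014
Total COGS = $3,402 + $6,218 + $4,032 + $5,014 = $18,666
Ending inventory: 82 @ $16 + 132 @ $7 = $2,236

COGS = $18,666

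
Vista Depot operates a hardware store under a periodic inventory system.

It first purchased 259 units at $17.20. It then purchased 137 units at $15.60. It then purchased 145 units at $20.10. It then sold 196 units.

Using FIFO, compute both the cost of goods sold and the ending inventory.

COGS = $3,371.20; ending inventory = $6,135.30

Sale 1 (196) [FIFO — oldest first]: 196 @ $17.20 = $3,371.20
Ending inventory: 63 @ $17.20 + 137 @ $15.60 + 145 @ $20.10 = $6,135.30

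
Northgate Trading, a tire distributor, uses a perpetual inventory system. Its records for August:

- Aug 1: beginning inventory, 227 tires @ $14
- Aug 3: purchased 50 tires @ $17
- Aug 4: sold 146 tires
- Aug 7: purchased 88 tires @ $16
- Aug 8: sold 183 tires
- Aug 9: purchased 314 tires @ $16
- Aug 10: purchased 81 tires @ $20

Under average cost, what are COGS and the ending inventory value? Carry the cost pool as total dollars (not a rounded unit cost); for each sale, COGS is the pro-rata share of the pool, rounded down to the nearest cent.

COGS = $4,891.40; ending inventory = $7,188.60

After Aug 1: 227 on hand, pool $3,178.00 (≈ $14.0000 each)
After Aug 3: 277 on hand, pool $4,028.00 (≈ $14.5415 each)
Aug 4, sell 146: 146/277 × $4,028.00 → $2,123.06
After Aug 7: 219 on hand, pool $3,312.94 (≈ $15.1276 each)
Aug 8, sell 183: 183/219 × $3,312.94 → $2,768.34
After Aug 9: 350 on hand, pool $5,568.60 (≈ $15.9103 each)
After Aug 10: 431 on hand, pool $7,188.60 (≈ $16.6789 each)
Total COGS = $2,123.06 + $2,768.34 = $4,891.40
Ending inventory (cost pool remaining) = $7,188.60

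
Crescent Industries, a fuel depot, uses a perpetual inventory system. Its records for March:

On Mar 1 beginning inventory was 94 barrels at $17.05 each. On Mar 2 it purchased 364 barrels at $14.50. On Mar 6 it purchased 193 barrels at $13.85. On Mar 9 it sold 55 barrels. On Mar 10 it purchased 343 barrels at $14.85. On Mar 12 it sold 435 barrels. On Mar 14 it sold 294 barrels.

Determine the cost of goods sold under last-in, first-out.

Mar 9, 55 sold [LIFO — newest first]: 55 @ $13.85 = $761.75
Mar 12, 435 sold [LIFO — newest first]: 343 @ $14.85 + 92 @ $13.85 = $6,367.75
Mar 14, 294 sold [LIFO — newest first]: 46 @ $13.85 + 248 @ $14.50 = $4,233.10
Total COGS = $761.75 + $6,367.75 + $4,233.10 = $11,362.60
Ending inventory: 94 @ $17.05 + 116 @ $14.50 = $3,284.70

COGS = $11,362.60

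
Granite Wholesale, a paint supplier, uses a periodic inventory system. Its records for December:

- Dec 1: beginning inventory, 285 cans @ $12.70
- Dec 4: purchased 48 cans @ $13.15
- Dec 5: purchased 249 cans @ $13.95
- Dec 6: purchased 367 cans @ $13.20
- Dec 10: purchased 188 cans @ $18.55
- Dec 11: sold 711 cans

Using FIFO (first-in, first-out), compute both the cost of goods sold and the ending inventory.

COGS = $9,427.05; ending inventory = $6,629.00

Dec 11, 711 sold [FIFO — oldest first]: 285 @ $12.70 + 48 @ $13.15 + 249 @ $13.95 + 129 @ $13.20 = $9,427.05
Ending inventory: 238 @ $13.20 + 188 @ $18.55 = $6,629.00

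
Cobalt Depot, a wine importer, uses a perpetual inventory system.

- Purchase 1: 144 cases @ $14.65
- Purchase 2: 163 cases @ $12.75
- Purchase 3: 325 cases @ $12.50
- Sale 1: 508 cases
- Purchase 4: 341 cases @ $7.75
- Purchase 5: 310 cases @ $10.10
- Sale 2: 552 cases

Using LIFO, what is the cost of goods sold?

COGS = $11,440.25

Sale 1 (508) [LIFO — newest first]: 325 @ $12.50 + 163 @ $12.75 + 20 @ $14.65 = $6,433.75
Sale 2 (552) [LIFO — newest first]: 310 @ $10.10 + 242 @ $7.75 = $5,006.50
Total COGS = $6,433.75 + $5,006.50 = $11,440.25
Ending inventory: 124 @ $14.65 + 99 @ $7.75 = $2,583.85
Check: goods available $14,024.10 = COGS $11,440.25 + ending $2,583.85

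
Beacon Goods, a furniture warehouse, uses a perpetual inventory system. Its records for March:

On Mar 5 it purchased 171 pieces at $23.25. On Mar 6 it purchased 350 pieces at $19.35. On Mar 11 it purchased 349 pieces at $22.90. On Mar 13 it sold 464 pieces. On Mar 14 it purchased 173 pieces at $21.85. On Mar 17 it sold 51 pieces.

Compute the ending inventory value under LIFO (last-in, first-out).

Mar 13, 464 sold [LIFO — newest first]: 349 @ $22.90 + 115 @ $19.35 = $10,217.35
Mar 17, 51 sold [LIFO — newest first]: 51 @ $21.85 = $1,114.35
Total COGS = $10,217.35 + $1,114.35 = $11,331.70
Ending inventory: 171 @ $23.25 + 235 @ $19.35 + 122 @ $21.85 = $11,188.70

Ending inventory = $11,188.70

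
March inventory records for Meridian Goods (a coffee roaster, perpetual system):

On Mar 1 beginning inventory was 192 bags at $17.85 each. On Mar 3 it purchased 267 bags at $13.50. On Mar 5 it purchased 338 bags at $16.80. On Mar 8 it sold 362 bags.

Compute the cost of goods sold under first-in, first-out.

COGS = $5,722.20

Mar 8, 362 sold [FIFO — oldest first]: 192 @ $17.85 + 170 @ $13.50 = $5,722.20
Ending inventory: 97 @ $13.50 + 338 @ $16.80 = $6,987.90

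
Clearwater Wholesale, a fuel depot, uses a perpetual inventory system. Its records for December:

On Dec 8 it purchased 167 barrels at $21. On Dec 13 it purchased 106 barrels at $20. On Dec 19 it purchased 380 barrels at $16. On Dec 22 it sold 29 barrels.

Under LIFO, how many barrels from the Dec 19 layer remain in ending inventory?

Dec 22, 29 sold [LIFO — newest first]: 29 @ $16 = $464
Ending inventory: 167 @ $21 + 106 @ $20 + 351 @ $16 = $11,243
Check: goods available $11,707 = COGS $464 + ending $11,243

351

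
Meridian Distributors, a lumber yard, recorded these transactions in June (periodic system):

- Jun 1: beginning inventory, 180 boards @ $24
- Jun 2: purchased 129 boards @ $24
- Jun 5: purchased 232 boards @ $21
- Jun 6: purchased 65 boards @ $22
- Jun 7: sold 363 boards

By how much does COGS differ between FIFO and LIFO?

$664

FIFO COGS: 180 @ $24 + 129 @ $24 + 54 @ $21 = $8,550
LIFO COGS: 65 @ $22 + 232 @ $21 + 66 @ $24 = $7,886
Difference = |$8,550 − $7,886| = $664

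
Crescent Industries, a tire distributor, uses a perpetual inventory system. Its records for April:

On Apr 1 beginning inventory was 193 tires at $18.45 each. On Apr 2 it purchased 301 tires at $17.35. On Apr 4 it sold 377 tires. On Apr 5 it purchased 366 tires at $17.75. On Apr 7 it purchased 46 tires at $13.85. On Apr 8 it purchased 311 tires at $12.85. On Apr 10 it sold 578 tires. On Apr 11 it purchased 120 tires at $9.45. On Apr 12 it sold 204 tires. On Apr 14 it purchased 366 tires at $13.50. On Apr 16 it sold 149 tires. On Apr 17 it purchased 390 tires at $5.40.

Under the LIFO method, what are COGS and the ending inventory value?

COGS = $19,817.25; ending inventory = $8,276.90

Apr 4, 377 sold [LIFO — newest first]: 301 @ $17.35 + 76 @ $18.45 = $6,624.55
Apr 10, 578 sold [LIFO — newest first]: 311 @ $12.85 + 46 @ $13.85 + 221 @ $17.75 = $8,556.20
Apr 12, 204 sold [LIFO — newest first]: 120 @ $9.45 + 84 @ $17.75 = $2,625.00
Apr 16, 149 sold [LIFO — newest first]: 149 @ $13.50 = $2,011.50
Total COGS = $6,624.55 + $8,556.20 + $2,625.00 + $2,011.50 = $19,817.25
Ending inventory: 117 @ $18.45 + 61 @ $17.75 + 217 @ $13.50 + 390 @ $5.40 = $8,276.90
Check: goods available $28,094.15 = COGS $19,817.25 + ending $8,276.90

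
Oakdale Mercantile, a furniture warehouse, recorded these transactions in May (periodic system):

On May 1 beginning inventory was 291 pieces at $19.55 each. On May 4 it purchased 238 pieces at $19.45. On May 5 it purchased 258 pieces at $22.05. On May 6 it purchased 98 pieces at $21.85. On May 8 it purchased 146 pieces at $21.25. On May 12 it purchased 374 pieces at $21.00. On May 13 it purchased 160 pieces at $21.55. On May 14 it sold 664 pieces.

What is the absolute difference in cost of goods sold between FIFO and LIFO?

FIFO COGS: 291 @ $19.55 + 238 @ $19.45 + 135 @ $22.05 = $13,294.90
LIFO COGS: 160 @ $21.55 + 374 @ $21.00 + 130 @ $21.25 = $14,064.50
Difference = |$13,294.90 − $14,064.50| = $769.60

$769.60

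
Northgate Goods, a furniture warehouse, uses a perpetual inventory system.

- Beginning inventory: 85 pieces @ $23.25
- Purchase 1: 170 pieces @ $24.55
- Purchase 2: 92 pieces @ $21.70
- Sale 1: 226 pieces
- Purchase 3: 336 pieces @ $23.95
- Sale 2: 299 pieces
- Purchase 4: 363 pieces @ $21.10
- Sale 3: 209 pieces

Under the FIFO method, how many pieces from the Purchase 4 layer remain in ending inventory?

312

Sale 1 (226) [FIFO — oldest first]: 85 @ $23.25 + 141 @ $24.55 = $5,437.80
Sale 2 (299) [FIFO — oldest first]: 29 @ $24.55 + 92 @ $21.70 + 178 @ $23.95 = $6,971.45
Sale 3 (209) [FIFO — oldest first]: 158 @ $23.95 + 51 @ $21.10 = $4,860.20
Total COGS = $5,437.80 + $6,971.45 + $4,860.20 = $17,269.45
Ending inventory: 312 @ $21.10 = $6,583.20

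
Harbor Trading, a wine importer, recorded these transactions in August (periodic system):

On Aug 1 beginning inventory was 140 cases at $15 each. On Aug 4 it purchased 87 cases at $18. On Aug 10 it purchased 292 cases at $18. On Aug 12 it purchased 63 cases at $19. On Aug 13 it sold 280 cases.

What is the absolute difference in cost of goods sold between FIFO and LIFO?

$483

FIFO COGS: 140 @ $15 + 87 @ $18 + 53 @ $18 = $4,620
LIFO COGS: 63 @ $19 + 217 @ $18 = $5,103
Difference = |$4,620 − $5,103| = $483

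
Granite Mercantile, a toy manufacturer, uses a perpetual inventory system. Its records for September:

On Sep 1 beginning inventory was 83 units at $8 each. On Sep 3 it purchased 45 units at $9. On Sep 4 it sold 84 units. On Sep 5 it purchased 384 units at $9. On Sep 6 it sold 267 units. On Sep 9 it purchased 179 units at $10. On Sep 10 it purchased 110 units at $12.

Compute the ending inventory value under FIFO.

Sep 4, 84 sold [FIFO — oldest first]: 83 @ $8 + 1 @ $9 = $673
Sep 6, 267 sold [FIFO — oldest first]: 44 @ $9 + 223 @ $9 = $2,403
Total COGS = $673 + $2,403 = $3,076
Ending inventory: 161 @ $9 + 179 @ $10 + 110 @ $12 = $4,559

Ending inventory = $4,559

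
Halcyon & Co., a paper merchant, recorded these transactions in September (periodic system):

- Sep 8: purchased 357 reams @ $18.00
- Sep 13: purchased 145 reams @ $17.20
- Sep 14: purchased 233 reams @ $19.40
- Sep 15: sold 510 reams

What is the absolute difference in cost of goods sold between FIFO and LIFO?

FIFO COGS: 357 @ $18.00 + 145 @ $17.20 + 8 @ $19.40 = $9,075.20
LIFO COGS: 233 @ $19.40 + 145 @ $17.20 + 132 @ $18.00 = $9,390.20
Difference = |$9,075.20 − $9,390.20| = $315.00

$315.00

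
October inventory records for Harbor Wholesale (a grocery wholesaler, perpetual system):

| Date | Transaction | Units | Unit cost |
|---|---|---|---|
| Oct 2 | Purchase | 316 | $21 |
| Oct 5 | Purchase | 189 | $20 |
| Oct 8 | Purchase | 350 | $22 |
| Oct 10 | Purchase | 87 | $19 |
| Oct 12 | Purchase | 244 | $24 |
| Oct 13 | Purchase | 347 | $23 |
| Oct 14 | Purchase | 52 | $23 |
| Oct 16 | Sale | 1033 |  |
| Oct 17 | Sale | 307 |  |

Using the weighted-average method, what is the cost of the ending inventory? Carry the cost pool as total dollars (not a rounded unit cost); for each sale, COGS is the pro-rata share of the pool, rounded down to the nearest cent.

Ending inventory = $5,379.49

After Oct 2: 316 on hand, pool $6,636.00 (≈ $21.0000 each)
After Oct 5: 505 on hand, pool $10,416.00 (≈ $20.6257 each)
After Oct 8: 855 on hand, pool $18,116.00 (≈ $21.1883 each)
After Oct 10: 942 on hand, pool $19,769.00 (≈ $20.9862 each)
After Oct 12: 1186 on hand, pool $25,625.00 (≈ $21.6062 each)
After Oct 13: 1533 on hand, pool $33,606.00 (≈ $21.9217 each)
After Oct 14: 1585 on hand, pool $34,802.00 (≈ $21.9571 each)
Oct 16, sell 1033: 1033/1585 × $34,802.00 → $22,681.68
Oct 17, sell 307: 307/552 × $12,120.32 → $6,740.83
Total COGS = $22,681.68 + $6,740.83 = $29,422.51
Ending inventory (cost pool remaining) = $5,379.49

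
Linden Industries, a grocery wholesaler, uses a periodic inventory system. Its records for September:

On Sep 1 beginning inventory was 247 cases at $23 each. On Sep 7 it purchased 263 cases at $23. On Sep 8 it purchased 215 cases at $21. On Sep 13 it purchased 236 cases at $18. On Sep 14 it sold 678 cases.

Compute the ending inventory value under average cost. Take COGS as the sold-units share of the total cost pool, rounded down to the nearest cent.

Ending inventory = $6,034.88

Sep 14, sell 678: 678/961 × $20,493.00 → $14,458.12
Ending inventory (cost pool remaining) = $6,034.88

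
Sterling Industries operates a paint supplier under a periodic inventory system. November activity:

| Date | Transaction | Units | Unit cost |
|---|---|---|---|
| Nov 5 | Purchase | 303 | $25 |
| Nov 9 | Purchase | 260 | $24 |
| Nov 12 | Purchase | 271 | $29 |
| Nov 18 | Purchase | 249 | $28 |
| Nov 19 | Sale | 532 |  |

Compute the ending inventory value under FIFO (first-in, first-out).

Ending inventory = $15,575

Nov 19, 532 sold [FIFO — oldest first]: 303 @ $25 + 229 @ $24 = $13,071
Ending inventory: 31 @ $24 + 271 @ $29 + 249 @ $28 = $15,575
Check: goods available $28,646 = COGS $13,071 + ending $15,575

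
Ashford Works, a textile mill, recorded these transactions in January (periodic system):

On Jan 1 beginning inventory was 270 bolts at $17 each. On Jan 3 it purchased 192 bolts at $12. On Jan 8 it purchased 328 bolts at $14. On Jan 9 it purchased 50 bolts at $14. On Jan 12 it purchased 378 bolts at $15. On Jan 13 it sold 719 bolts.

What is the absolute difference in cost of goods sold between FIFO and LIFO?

FIFO COGS: 270 @ $17 + 192 @ $12 + 257 @ $14 = $10,492
LIFO COGS: 378 @ $15 + 50 @ $14 + 291 @ $14 = $10,444
Difference = |$10,492 − $10,444| = $48

$48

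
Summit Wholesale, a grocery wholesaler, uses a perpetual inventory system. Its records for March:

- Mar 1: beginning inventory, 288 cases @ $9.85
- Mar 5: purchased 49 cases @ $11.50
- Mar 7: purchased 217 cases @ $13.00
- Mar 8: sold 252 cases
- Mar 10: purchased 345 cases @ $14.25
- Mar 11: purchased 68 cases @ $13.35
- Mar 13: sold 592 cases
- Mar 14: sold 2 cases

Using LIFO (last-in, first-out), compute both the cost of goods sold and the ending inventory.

Mar 8, 252 sold [LIFO — newest first]: 217 @ $13.00 + 35 @ $11.50 = $3,223.50
Mar 13, 592 sold [LIFO — newest first]: 68 @ $13.35 + 345 @ $14.25 + 14 @ $11.50 + 165 @ $9.85 = $7,610.30
Mar 14, 2 sold [LIFO — newest first]: 2 @ $9.85 = $19.70
Total COGS = $3,223.50 + $7,610.30 + $19.70 = $10,853.50
Ending inventory: 121 @ $9.85 = $1,191.85
Check: goods available $12,045.35 = COGS $10,853.50 + ending $1,191.85

COGS = $10,853.50; ending inventory = $1,191.85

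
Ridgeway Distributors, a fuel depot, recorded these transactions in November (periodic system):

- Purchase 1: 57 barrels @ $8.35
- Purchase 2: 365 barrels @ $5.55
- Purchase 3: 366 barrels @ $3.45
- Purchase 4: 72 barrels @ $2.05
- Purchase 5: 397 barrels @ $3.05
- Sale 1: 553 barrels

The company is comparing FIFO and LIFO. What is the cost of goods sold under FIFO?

COGS = $2,953.65

FIFO COGS: 57 @ $8.35 + 365 @ $5.55 + 131 @ $3.45 = $2,953.65
LIFO COGS: 397 @ $3.05 + 72 @ $2.05 + 84 @ $3.45 = $1,648.25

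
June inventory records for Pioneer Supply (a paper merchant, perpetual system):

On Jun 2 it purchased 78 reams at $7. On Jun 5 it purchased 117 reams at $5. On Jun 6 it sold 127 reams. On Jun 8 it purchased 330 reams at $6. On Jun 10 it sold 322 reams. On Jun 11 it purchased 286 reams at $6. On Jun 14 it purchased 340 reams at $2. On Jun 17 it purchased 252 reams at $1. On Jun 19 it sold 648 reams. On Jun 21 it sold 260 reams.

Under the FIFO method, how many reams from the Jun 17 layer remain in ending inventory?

46

Jun 6, 127 sold [FIFO — oldest first]: 78 @ $7 + 49 @ $5 = $791
Jun 10, 322 sold [FIFO — oldest first]: 68 @ $5 + 254 @ $6 = $1,864
Jun 19, 648 sold [FIFO — oldest first]: 76 @ $6 + 286 @ $6 + 286 @ $2 = $2,744
Jun 21, 260 sold [FIFO — oldest first]: 54 @ $2 + 206 @ $1 = $314
Total COGS = $791 + $1,864 + $2,744 + $314 = $5,713
Ending inventory: 46 @ $1 = $46
Check: goods available $5,759 = COGS $5,713 + ending $46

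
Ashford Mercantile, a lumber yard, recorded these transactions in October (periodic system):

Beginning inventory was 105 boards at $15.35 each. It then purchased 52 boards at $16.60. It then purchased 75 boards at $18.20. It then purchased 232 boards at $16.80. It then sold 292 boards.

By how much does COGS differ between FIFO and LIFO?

FIFO COGS: 105 @ $15.35 + 52 @ $16.60 + 75 @ $18.20 + 60 @ $16.80 = $4,847.95
LIFO COGS: 232 @ $16.80 + 60 @ $18.20 = $4,989.60
Difference = |$4,847.95 − $4,989.60| = $141.65

$141.65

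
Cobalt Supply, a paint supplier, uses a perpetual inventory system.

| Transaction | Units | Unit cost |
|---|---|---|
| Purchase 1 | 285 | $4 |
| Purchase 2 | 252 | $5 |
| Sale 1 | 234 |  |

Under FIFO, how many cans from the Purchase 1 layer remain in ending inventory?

Sale 1 (234) [FIFO — oldest first]: 234 @ $4 = $936
Ending inventory: 51 @ $4 + 252 @ $5 = $1,464

51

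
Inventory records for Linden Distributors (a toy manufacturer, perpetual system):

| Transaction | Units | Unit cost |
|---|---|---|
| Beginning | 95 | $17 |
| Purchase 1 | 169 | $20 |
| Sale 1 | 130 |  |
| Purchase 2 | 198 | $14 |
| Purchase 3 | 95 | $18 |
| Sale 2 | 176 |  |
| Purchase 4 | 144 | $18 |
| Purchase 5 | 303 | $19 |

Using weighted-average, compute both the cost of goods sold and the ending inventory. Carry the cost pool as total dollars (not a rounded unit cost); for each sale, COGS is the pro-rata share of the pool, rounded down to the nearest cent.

COGS = $5,352.04; ending inventory = $12,473.96

After Beginning: 95 on hand, pool $1,615.00 (≈ $17.0000 each)
After Purchase 1: 264 on hand, pool $4,995.00 (≈ $18.9205 each)
Sale 1, sell 130: 130/264 × $4,995.00 → $2,459.65
After Purchase 2: 332 on hand, pool $5,307.35 (≈ $15.9860 each)
After Purchase 3: 427 on hand, pool $7,017.35 (≈ $16.4341 each)
Sale 2, sell 176: 176/427 × $7,017.35 → $2,892.39
After Purchase 4: 395 on hand, pool $6,716.96 (≈ $17.0050 each)
After Purchase 5: 698 on hand, pool $12,473.96 (≈ $17.8710 each)
Total COGS = $2,459.65 + $2,892.39 = $5,352.04
Ending inventory (cost pool remaining) = $12,473.96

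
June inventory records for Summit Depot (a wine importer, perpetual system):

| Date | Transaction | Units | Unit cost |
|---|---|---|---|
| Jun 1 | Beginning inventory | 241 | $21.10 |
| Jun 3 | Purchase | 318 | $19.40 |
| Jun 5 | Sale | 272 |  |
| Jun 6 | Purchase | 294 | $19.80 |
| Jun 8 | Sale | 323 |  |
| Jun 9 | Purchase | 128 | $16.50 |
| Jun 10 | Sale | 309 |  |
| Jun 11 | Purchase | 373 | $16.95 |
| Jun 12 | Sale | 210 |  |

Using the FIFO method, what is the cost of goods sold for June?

Jun 5, 272 sold [FIFO — oldest first]: 241 @ $21.10 + 31 @ $19.40 = $5,686.50
Jun 8, 323 sold [FIFO — oldest first]: 287 @ $19.40 + 36 @ $19.80 = $6,280.60
Jun 10, 309 sold [FIFO — oldest first]: 258 @ $19.80 + 51 @ $16.50 = $5,949.90
Jun 12, 210 sold [FIFO — oldest first]: 77 @ $16.50 + 133 @ $16.95 = $3,524.85
Total COGS = $5,686.50 + $6,280.60 + $5,949.90 + $3,524.85 = $21,441.85
Ending inventory: 240 @ $16.95 = $4,068.00

COGS = $21,441.85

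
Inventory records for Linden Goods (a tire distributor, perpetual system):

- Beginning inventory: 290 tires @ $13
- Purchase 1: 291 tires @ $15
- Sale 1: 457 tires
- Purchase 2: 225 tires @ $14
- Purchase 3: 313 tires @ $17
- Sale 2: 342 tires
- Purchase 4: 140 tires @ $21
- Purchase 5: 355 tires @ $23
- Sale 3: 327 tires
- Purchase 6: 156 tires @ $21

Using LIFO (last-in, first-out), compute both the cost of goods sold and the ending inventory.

COGS = $19,771; ending inventory = $11,216

Sale 1 (457) [LIFO — newest first]: 291 @ $15 + 166 @ $13 = $6,523
Sale 2 (342) [LIFO — newest first]: 313 @ $17 + 29 @ $14 = $5,727
Sale 3 (327) [LIFO — newest first]: 327 @ $23 = $7,521
Total COGS = $6,523 + $5,727 + $7,521 = $19,771
Ending inventory: 124 @ $13 + 196 @ $14 + 140 @ $21 + 28 @ $23 + 156 @ $21 = $11,216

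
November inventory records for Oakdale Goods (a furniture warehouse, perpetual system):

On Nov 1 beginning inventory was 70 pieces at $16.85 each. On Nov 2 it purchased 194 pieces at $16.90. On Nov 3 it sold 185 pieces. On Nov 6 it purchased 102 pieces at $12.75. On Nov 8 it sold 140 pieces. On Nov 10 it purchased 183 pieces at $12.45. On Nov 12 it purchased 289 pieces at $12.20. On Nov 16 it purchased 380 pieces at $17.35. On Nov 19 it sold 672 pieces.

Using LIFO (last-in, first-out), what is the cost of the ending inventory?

Ending inventory = $2,931.85

Nov 3, 185 sold [LIFO — newest first]: 185 @ $16.90 = $3,126.50
Nov 8, 140 sold [LIFO — newest first]: 102 @ $12.75 + 9 @ $16.90 + 29 @ $16.85 = $1,941.25
Nov 19, 672 sold [LIFO — newest first]: 380 @ $17.35 + 289 @ $12.20 + 3 @ $12.45 = $10,156.15
Total COGS = $3,126.50 + $1,941.25 + $10,156.15 = $15,223.90
Ending inventory: 41 @ $16.85 + 180 @ $12.45 = $2,931.85
Check: goods available $18,155.75 = COGS $15,223.90 + ending $2,931.85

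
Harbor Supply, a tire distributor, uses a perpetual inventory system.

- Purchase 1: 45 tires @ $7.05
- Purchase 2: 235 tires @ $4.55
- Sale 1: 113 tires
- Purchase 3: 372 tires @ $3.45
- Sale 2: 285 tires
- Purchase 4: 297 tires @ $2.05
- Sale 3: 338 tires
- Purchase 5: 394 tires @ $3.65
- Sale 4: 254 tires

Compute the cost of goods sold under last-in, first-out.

COGS = $3,174.80

Sale 1 (113) [LIFO — newest first]: 113 @ $4.55 = $514.15
Sale 2 (285) [LIFO — newest first]: 285 @ $3.45 = $983.25
Sale 3 (338) [LIFO — newest first]: 297 @ $2.05 + 41 @ $3.45 = $750.30
Sale 4 (254) [LIFO — newest first]: 254 @ $3.65 = $927.10
Total COGS = $514.15 + $983.25 + $750.30 + $927.10 = $3,174.80
Ending inventory: 45 @ $7.05 + 122 @ $4.55 + 46 @ $3.45 + 140 @ $3.65 = $1,542.05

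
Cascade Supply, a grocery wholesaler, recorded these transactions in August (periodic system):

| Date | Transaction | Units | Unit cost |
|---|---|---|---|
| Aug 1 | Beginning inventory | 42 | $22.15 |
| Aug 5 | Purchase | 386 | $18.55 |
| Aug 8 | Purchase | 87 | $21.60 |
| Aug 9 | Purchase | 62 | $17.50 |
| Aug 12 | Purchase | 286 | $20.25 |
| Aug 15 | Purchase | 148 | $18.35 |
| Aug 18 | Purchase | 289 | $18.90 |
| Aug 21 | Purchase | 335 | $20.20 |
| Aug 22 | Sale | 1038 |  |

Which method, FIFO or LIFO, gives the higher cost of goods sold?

LIFO

FIFO COGS: 42 @ $22.15 + 386 @ $18.55 + 87 @ $21.60 + 62 @ $17.50 + 286 @ $20.25 + 148 @ $18.35 + 27 @ $18.90 = $20,072.40
LIFO COGS: 335 @ $20.20 + 289 @ $18.90 + 148 @ $18.35 + 266 @ $20.25 = $20,331.40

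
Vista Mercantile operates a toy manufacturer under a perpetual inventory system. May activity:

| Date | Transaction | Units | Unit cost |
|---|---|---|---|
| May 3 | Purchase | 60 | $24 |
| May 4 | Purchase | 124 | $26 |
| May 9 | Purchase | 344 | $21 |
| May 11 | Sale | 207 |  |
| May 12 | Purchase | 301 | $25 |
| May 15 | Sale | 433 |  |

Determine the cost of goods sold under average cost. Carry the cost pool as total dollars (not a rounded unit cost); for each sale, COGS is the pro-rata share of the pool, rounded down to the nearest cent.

COGS = $14,930.36

After May 3: 60 on hand, pool $1,440.00 (≈ $24.0000 each)
After May 4: 184 on hand, pool $4,664.00 (≈ $25.3478 each)
After May 9: 528 on hand, pool $11,888.00 (≈ $22.5152 each)
May 11, sell 207: 207/528 × $11,888.00 → $4,660.63
After May 12: 622 on hand, pool $14,752.37 (≈ $23.7176 each)
May 15, sell 433: 433/622 × $14,752.37 → $10,269.73
Total COGS = $4,660.63 + $10,269.73 = $14,930.36
Ending inventory (cost pool remaining) = $4,482.64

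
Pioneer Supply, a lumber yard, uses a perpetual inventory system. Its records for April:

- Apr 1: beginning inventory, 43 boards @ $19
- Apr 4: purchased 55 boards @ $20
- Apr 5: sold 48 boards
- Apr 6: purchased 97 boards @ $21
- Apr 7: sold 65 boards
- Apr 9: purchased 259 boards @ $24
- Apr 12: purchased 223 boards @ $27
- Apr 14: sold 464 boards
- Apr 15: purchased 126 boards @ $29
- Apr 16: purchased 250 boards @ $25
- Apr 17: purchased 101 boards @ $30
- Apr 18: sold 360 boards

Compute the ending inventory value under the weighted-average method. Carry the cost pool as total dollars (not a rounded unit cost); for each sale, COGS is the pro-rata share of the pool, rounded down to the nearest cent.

After Apr 1: 43 on hand, pool $817.00 (≈ $19.0000 each)
After Apr 4: 98 on hand, pool $1,917.00 (≈ $19.5612 each)
Apr 5, sell 48: 48/98 × $1,917.00 → $938.93
After Apr 6: 147 on hand, pool $3,015.07 (≈ $20.5107 each)
Apr 7, sell 65: 65/147 × $3,015.07 → $1,333.19
After Apr 9: 341 on hand, pool $7,897.88 (≈ $23.1609 each)
After Apr 12: 564 on hand, pool $13,918.88 (≈ $24.6789 each)
Apr 14, sell 464: 464/564 × $13,918.88 → $11,450.99
After Apr 15: 226 on hand, pool $6,121.89 (≈ $27.0880 each)
After Apr 16: 476 on hand, pool $12,371.89 (≈ $25.9914 each)
After Apr 17: 577 on hand, pool $15,401.89 (≈ $26.6931 each)
Apr 18, sell 360: 360/577 × $15,401.89 → $9,609.49
Total COGS = $938.93 + $1,333.19 + $11,450.99 + $9,609.49 = $23,332.60
Ending inventory (cost pool remaining) = $5,792.40

Ending inventory = $5,792.40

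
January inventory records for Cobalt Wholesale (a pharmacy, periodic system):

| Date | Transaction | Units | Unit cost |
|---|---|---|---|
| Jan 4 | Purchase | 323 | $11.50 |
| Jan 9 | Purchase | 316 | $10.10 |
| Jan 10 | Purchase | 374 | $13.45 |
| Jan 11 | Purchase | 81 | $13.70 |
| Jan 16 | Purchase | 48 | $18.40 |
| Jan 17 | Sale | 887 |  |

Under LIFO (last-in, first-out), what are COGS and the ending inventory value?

COGS = $10,996.80; ending inventory = $2,932.50

Jan 17, 887 sold [LIFO — newest first]: 48 @ $18.40 + 81 @ $13.70 + 374 @ $13.45 + 316 @ $10.10 + 68 @ $11.50 = $10,996.80
Ending inventory: 255 @ $11.50 = $2,932.50
Check: goods available $13,929.30 = COGS $10,996.80 + ending $2,932.50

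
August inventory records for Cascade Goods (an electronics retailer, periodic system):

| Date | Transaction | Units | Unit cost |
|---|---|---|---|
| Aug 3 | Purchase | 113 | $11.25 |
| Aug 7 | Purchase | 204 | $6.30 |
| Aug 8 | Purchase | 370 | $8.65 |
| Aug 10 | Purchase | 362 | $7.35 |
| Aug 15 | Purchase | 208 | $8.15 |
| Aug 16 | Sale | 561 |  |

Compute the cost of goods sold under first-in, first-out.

Aug 16, 561 sold [FIFO — oldest first]: 113 @ $11.25 + 204 @ $6.30 + 244 @ $8.65 = $4,667.05
Ending inventory: 126 @ $8.65 + 362 @ $7.35 + 208 @ $8.15 = $5,445.80

COGS = $4,667.05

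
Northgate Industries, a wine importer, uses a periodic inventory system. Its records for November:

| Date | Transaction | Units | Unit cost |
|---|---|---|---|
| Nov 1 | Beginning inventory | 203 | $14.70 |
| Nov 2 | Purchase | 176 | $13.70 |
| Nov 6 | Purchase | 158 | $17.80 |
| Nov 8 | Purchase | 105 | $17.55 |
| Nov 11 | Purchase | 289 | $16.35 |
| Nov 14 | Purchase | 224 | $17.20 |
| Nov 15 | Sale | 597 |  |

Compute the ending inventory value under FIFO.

Nov 15, 597 sold [FIFO — oldest first]: 203 @ $14.70 + 176 @ $13.70 + 158 @ $17.80 + 60 @ $17.55 = $9,260.70
Ending inventory: 45 @ $17.55 + 289 @ $16.35 + 224 @ $17.20 = $9,367.70

Ending inventory = $9,367.70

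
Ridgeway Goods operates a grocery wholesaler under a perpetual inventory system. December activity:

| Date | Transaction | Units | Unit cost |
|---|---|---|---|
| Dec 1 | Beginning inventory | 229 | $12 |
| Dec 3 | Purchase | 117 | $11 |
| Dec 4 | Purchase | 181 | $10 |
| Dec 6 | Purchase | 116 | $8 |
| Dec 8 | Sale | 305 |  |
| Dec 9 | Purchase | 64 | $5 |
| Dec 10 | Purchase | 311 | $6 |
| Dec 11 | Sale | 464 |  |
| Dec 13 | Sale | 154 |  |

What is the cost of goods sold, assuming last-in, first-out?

Dec 8, 305 sold [LIFO — newest first]: 116 @ $8 + 181 @ $10 + 8 @ $11 = $2,826
Dec 11, 464 sold [LIFO — newest first]: 311 @ $6 + 64 @ $5 + 89 @ $11 = $3,165
Dec 13, 154 sold [LIFO — newest first]: 20 @ $11 + 134 @ $12 = $1,828
Total COGS = $2,826 + $3,165 + $1,828 = $7,819
Ending inventory: 95 @ $12 = $1,140

COGS = $7,819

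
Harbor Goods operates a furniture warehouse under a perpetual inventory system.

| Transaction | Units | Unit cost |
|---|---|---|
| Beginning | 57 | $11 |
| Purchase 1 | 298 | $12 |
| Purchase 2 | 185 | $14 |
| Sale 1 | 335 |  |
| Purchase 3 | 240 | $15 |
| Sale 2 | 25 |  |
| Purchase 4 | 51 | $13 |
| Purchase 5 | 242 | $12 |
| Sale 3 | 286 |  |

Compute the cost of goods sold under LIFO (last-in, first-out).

COGS = $8,241

Sale 1 (335) [LIFO — newest first]: 185 @ $14 + 150 @ $12 = $4,390
Sale 2 (25) [LIFO — newest first]: 25 @ $15 = $375
Sale 3 (286) [LIFO — newest first]: 242 @ $12 + 44 @ $13 = $3,476
Total COGS = $4,390 + $375 + $3,476 = $8,241
Ending inventory: 57 @ $11 + 148 @ $12 + 215 @ $15 + 7 @ $13 = $5,719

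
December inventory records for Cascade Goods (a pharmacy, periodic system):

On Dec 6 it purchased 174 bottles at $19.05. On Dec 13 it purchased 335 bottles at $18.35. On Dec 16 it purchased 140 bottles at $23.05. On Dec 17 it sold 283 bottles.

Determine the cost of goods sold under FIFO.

Dec 17, 283 sold [FIFO — oldest first]: 174 @ $19.05 + 109 @ $18.35 = $5,314.85
Ending inventory: 226 @ $18.35 + 140 @ $23.05 = $7,374.10

COGS = $5,314.85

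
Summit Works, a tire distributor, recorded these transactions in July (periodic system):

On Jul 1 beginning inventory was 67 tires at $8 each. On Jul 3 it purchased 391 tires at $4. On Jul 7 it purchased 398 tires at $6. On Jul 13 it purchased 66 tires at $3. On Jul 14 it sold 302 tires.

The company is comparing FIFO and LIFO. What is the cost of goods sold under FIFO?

COGS = $1,476

FIFO COGS: 67 @ $8 + 235 @ $4 = $1,476
LIFO COGS: 66 @ $3 + 236 @ $6 = $1,614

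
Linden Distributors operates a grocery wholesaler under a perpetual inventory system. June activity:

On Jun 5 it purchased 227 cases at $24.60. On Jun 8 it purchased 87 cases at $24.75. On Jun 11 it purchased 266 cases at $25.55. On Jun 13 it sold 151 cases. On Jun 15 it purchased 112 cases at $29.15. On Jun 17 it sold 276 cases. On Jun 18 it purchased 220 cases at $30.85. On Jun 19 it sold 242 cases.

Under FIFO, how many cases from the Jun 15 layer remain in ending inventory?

Jun 13, 151 sold [FIFO — oldest first]: 151 @ $24.60 = $3,714.60
Jun 17, 276 sold [FIFO — oldest first]: 76 @ $24.60 + 87 @ $24.75 + 113 @ $25.55 = $6,910.00
Jun 19, 242 sold [FIFO — oldest first]: 153 @ $25.55 + 89 @ $29.15 = $6,503.50
Total COGS = $3,714.60 + $6,910.00 + $6,503.50 = $17,128.10
Ending inventory: 23 @ $29.15 + 220 @ $30.85 = $7,457.45
Check: goods available $24,585.55 = COGS $17,128.10 + ending $7,457.45

23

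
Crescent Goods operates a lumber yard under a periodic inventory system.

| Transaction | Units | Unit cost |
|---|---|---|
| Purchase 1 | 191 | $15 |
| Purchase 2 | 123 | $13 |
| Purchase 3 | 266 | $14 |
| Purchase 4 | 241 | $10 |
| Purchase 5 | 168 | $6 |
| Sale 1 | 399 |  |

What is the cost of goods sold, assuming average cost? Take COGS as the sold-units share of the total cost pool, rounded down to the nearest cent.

Sale 1, sell 399: 399/989 × $11,606.00 → $4,682.29
Ending inventory (cost pool remaining) = $6,923.71

COGS = $4,682.29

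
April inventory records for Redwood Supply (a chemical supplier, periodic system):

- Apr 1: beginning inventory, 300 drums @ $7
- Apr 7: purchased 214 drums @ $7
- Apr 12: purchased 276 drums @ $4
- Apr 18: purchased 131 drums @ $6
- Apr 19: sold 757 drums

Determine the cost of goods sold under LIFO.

Apr 19, 757 sold [LIFO — newest first]: 131 @ $6 + 276 @ $4 + 214 @ $7 + 136 @ $7 = $4,340
Ending inventory: 164 @ $7 = $1,148

COGS = $4,340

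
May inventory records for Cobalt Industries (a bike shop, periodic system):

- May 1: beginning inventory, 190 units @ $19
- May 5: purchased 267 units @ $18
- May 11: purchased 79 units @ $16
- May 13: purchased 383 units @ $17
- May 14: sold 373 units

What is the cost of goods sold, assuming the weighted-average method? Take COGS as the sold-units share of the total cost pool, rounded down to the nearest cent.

May 14, sell 373: 373/919 × $16,191.00 → $6,571.53
Ending inventory (cost pool remaining) = $9,619.47

COGS = $6,571.53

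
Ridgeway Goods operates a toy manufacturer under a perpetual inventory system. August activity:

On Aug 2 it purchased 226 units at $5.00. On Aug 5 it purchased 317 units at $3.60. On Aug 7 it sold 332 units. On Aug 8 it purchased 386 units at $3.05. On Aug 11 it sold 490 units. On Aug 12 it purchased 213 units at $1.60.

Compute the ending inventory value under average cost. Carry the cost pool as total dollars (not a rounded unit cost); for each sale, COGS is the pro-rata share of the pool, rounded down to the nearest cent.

After Aug 2: 226 on hand, pool $1,130.00 (≈ $5.0000 each)
After Aug 5: 543 on hand, pool $2,271.20 (≈ $4.1827 each)
Aug 7, sell 332: 332/543 × $2,271.20 → $1,388.65
After Aug 8: 597 on hand, pool $2,059.85 (≈ $3.4503 each)
Aug 11, sell 490: 490/597 × $2,059.85 → $1,690.66
After Aug 12: 320 on hand, pool $709.99 (≈ $2.2187 each)
Total COGS = $1,388.65 + $1,690.66 = $3,079.31
Ending inventory (cost pool remaining) = $709.99

Ending inventory = $709.99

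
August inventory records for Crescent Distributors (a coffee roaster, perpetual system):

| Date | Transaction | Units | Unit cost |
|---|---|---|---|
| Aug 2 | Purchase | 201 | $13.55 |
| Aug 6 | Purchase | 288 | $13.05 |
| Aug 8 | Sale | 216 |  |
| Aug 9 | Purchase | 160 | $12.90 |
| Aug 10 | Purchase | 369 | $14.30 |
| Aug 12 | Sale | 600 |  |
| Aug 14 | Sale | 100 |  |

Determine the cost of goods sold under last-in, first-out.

COGS = $12,440.55

Aug 8, 216 sold [LIFO — newest first]: 216 @ $13.05 = $2,818.80
Aug 12, 600 sold [LIFO — newest first]: 369 @ $14.30 + 160 @ $12.90 + 71 @ $13.05 = $8,267.25
Aug 14, 100 sold [LIFO — newest first]: 1 @ $13.05 + 99 @ $13.55 = $1,354.50
Total COGS = $2,818.80 + $8,267.25 + $1,354.50 = $12,440.55
Ending inventory: 102 @ $13.55 = $1,382.10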